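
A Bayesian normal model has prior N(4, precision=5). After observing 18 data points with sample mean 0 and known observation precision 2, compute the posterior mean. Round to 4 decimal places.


Posterior mean = (prior_precision * prior_mean + n * data_precision * data_mean) / (prior_precision + n * data_precision)
Numerator = 5*4 + 18*2*0 = 20
Denominator = 5 + 18*2 = 41
Posterior mean = 0.4878

0.4878


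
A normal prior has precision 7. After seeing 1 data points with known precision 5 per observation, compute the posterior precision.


In the conjugate normal model, precisions add:
tau_posterior = tau_prior + n * tau_data
= 7 + 1*5 = 12

12


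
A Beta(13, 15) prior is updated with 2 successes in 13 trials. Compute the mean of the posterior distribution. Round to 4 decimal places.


After update: Beta(15, 26)
Mean = 15 / (15 + 26) = 15 / 41
= 0.3659

0.3659


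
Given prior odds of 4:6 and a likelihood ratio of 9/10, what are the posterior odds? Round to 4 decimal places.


Posterior odds = prior odds * LR
Prior odds = 4/6 = 0.6667
LR = 9/10 = 0.9
Posterior odds = 0.6667 * 0.9 = 0.6

0.6


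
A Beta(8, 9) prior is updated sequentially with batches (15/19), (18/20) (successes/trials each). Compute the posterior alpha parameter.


Sequential conjugate updating is equivalent to a single batch update.
Total successes across all batches = 33
alpha_posterior = alpha_prior + total_successes = 8 + 33
= 41

41


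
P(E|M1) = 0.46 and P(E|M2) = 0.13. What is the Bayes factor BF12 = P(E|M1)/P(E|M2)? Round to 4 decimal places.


Bayes factor BF12 = P(E|M1) / P(E|M2)
= 0.46 / 0.13
= 3.5385

3.5385


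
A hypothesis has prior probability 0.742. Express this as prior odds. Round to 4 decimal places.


Odds = P(H) / P(not H) = 0.742 / 0.258
= 2.876

2.876


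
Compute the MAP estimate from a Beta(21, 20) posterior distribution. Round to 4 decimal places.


MAP = mode of Beta distribution
= (alpha - 1)/(alpha + beta - 2)
= (21-1)/(21+20-2)
= 20/39 = 0.5128

0.5128


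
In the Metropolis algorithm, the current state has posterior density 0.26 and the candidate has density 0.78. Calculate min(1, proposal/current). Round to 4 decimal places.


Ratio = 0.78/0.26 = 3.0
Acceptance probability = min(1, 3.0)
= 1.0

1.0


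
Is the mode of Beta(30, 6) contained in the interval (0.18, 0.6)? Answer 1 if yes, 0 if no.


Mode = (a-1)/(a+b-2) = 29/34 = 0.8529
Interval: (0.18, 0.6)
Contains mode? 0

0


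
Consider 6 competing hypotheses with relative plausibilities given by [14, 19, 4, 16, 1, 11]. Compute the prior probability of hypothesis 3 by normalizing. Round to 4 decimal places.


Sum of weights = 14 + 19 + 4 + 16 + 1 + 11 = 65
Normalized prior for H3 = 4 / 65
= 0.0615

0.0615


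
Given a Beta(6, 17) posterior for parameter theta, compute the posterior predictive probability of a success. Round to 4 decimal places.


For a Beta-Bernoulli model, the predictive probability is the mean:
P(success) = 6/(6+17) = 6/23 = 0.2609

0.2609


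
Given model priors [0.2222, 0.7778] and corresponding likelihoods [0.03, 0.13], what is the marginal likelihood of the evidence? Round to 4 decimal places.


P(E) = sum_i P(M_i) P(E|M_i)
= 0.0067 + 0.1011
= 0.1078

0.1078


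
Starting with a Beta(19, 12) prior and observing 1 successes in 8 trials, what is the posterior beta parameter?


Posterior beta = prior beta + failures
Failures = 8 - 1 = 7
beta_post = 12 + 7 = 19

19


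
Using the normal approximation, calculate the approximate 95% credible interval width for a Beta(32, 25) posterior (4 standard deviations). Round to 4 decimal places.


Var(Beta) = 32*25/(57^2 * 58) = 0.0042
SD = 0.0652
Width ~ 4*SD = 0.2606

0.2606


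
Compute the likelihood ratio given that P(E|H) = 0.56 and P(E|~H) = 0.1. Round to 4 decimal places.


LR = P(E|H) / P(E|~H)
= 0.56 / 0.1 = 5.6

5.6


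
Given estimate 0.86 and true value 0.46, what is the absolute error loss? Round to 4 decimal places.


Absolute error = |estimate - true|
= |0.4| = 0.4

0.4


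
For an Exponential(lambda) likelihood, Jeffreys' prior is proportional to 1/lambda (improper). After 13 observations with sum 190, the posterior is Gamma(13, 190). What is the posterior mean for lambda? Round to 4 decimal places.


Posterior = Gamma(n, sum_x) = Gamma(13, 190)
Posterior mean = shape/rate = 13/190
= 0.0684

0.0684


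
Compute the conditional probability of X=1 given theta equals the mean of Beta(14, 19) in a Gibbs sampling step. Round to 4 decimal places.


Mean of Beta(14, 19) = 0.4242
P(X=1 | theta=0.4242) = 0.4242

0.4242


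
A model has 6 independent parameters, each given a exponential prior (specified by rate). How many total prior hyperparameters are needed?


Each exponential prior needs 1 hyperparameter (rate).
Total = 1 * 6 = 6

6


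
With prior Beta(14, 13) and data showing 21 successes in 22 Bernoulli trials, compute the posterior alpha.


Conjugate update: alpha_posterior = alpha_prior + k
= 14 + 21 = 35

35


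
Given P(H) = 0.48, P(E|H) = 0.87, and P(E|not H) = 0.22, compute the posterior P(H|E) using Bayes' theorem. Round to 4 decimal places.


By Bayes' theorem: P(H|E) = P(E|H)*P(H) / P(E)
P(E) = P(E|H)*P(H) + P(E|not H)*P(not H)
P(E) = 0.87*0.48 + 0.22*0.52 = 0.532
P(H|E) = 0.87*0.48 / 0.532 = 0.785

0.785


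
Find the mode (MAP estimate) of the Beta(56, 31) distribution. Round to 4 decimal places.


For Beta(a,b) with a,b > 1:
Mode = (a-1)/(a+b-2) = (56-1)/(87-2)
= 55/85 = 0.6471

0.6471


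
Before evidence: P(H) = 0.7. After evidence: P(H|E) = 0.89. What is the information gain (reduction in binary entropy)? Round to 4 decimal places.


Prior entropy = 0.8813
Posterior entropy = 0.4999
Information gain = 0.8813 - 0.4999 = 0.3814

0.3814


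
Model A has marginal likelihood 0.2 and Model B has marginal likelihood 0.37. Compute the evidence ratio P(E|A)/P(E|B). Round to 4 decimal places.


Evidence ratio = P(E|A) / P(E|B)
= 0.2 / 0.37
= 0.5405

0.5405


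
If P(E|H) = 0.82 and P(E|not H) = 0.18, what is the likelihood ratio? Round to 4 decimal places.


Likelihood ratio = P(E|H) / P(E|not H)
= 0.82 / 0.18
= 4.5556

4.5556


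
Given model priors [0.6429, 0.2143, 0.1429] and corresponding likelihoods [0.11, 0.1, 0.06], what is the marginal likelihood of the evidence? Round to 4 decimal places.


P(E) = sum_i P(M_i) P(E|M_i)
= 0.0707 + 0.0214 + 0.0086
= 0.1007

0.1007


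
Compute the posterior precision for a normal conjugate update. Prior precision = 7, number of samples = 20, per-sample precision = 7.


tau_post = tau_0 + n * tau
= 7 + 20 * 7 = 147

147


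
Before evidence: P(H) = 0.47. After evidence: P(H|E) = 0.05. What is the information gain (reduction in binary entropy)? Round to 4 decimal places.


Prior entropy = 0.9974
Posterior entropy = 0.2864
Information gain = 0.9974 - 0.2864 = 0.711

0.711


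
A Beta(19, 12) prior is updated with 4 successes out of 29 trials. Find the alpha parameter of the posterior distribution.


In the Beta-Binomial conjugate update:
alpha_post = alpha_prior + successes
= 19 + 4
= 23

23


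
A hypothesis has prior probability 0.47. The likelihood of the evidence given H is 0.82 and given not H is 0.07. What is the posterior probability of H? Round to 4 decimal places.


Using Bayes' theorem:
P(E) = 0.47 * 0.82 + 0.53 * 0.07
P(E) = 0.4225
P(H|E) = (0.47 * 0.82) / 0.4225 = 0.9122

0.9122


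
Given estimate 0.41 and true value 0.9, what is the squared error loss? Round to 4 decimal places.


Squared error = (estimate - true)^2
Difference = -0.49
Loss = -0.49^2 = 0.2401

0.2401


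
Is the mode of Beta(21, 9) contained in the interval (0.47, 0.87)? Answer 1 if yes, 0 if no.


Mode = (a-1)/(a+b-2) = 20/28 = 0.7143
Interval: (0.47, 0.87)
Contains mode? 1

1


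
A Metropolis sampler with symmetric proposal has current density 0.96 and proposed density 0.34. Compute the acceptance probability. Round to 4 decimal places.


For symmetric proposals, acceptance = min(1, pi(x*)/pi(x))
= min(1, 0.34/0.96)
= min(1, 0.3542) = 0.3542

0.3542


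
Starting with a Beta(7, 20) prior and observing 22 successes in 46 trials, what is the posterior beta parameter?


Posterior beta = prior beta + failures
Failures = 46 - 22 = 24
beta_post = 20 + 24 = 44

44


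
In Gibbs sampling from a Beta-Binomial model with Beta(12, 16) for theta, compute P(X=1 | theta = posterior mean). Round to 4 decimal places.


Posterior mean = alpha/(alpha+beta) = 12/28 = 0.4286
P(X=1|theta=mean) = theta = 0.4286

0.4286


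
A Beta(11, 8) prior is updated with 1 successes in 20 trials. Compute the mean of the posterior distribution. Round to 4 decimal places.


After update: Beta(12, 27)
Mean = 12 / (12 + 27) = 12 / 39
= 0.3077

0.3077


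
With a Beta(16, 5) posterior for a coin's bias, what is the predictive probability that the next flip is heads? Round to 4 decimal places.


The predictive probability equals the posterior mean.
P(next = heads) = alpha / (alpha + beta)
= 16 / 21 = 0.7619

0.7619


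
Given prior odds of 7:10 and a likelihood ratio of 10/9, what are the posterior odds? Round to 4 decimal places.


Posterior odds = prior odds * LR
Prior odds = 7/10 = 0.7
LR = 10/9 = 1.1111
Posterior odds = 0.7 * 1.1111 = 0.7778

0.7778


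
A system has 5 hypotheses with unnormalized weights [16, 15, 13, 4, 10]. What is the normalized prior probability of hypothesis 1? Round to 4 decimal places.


The normalized prior is the weight divided by the total.
Total weight = 58
P(H1) = 16 / 58 = 0.2759

0.2759


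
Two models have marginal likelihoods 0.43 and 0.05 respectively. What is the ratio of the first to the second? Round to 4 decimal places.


Evidence ratio = 0.43 / 0.05
= 8.6

8.6


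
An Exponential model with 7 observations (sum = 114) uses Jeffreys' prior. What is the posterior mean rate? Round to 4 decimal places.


Posterior Gamma(7, 114)
E[lambda] = 7/114 = 0.0614

0.0614


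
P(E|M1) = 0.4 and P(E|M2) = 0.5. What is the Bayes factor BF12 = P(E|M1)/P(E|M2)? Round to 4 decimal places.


Bayes factor BF12 = P(E|M1) / P(E|M2)
= 0.4 / 0.5
= 0.8

0.8


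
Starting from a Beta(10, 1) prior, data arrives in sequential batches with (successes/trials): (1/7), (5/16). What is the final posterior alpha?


In sequential Bayesian updating, we sum all successes.
Total successes = 6
Final alpha = 10 + 6 = 16

16


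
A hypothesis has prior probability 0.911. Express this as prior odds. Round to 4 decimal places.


Odds = P(H) / P(not H) = 0.911 / 0.089
= 10.236

10.236


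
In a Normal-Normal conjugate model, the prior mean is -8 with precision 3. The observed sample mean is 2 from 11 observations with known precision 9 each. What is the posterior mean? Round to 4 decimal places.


Posterior precision = tau0 + n*tau = 3 + 11*9 = 102
Posterior mean = (tau0*mu0 + n*tau*xbar) / posterior_precision
= (3*-8 + 11*9*2) / 102
= 174 / 102 = 1.7059

1.7059


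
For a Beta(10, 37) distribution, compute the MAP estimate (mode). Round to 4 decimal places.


MAP = mode = (a-1)/(a+b-2)
= (10-1)/(10+37-2)
= 9/45 = 0.2

0.2


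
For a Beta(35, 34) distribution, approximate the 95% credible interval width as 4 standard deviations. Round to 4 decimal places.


Variance of Beta(a,b) = ab / ((a+b)^2 * (a+b+1))
= 35*34 / ((69)^2 * 70)
= 0.0036
SD = sqrt(0.0036) = 0.0598
Width = 4 * SD = 0.239

0.239


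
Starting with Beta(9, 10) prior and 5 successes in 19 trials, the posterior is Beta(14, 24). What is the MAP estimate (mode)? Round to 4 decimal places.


The mode of Beta(a, b) when a > 1 and b > 1 is (a-1)/(a+b-2)
= (14 - 1) / (14 + 24 - 2)
= 13 / 36
= 0.3611

0.3611


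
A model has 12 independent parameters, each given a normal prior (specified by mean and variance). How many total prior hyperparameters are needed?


Each normal prior needs 2 hyperparameters (mean and variance).
Total = 2 * 12 = 24

24


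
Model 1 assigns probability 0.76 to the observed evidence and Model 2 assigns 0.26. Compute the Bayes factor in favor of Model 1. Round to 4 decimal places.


BF = P(data|M1) / P(data|M2)
= 0.76 / 0.26 = 2.9231

2.9231


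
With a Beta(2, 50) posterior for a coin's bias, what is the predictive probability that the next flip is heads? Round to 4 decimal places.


The predictive probability equals the posterior mean.
P(next = heads) = alpha / (alpha + beta)
= 2 / 52 = 0.0385

0.0385


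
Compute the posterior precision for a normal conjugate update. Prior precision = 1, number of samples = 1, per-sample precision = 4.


tau_post = tau_0 + n * tau
= 1 + 1 * 4 = 5

5


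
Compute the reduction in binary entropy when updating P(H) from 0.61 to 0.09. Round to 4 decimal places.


H_before = -p*log2(p) - (1-p)*log2(1-p) for p=0.61: 0.9648
H_after for p=0.09: 0.4365
Reduction = 0.9648 - 0.4365 = 0.5283

0.5283


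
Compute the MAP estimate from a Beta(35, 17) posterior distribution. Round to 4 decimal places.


MAP = mode of Beta distribution
= (alpha - 1)/(alpha + beta - 2)
= (35-1)/(35+17-2)
= 34/50 = 0.68

0.68


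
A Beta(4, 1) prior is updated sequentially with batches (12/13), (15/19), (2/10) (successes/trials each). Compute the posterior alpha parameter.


Sequential conjugate updating is equivalent to a single batch update.
Total successes across all batches = 29
alpha_posterior = alpha_prior + total_successes = 4 + 29
= 33

33


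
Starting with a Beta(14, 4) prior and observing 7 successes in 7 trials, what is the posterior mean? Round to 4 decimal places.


Posterior parameters: alpha = 14 + 7 = 21
beta = 4 + 0 = 4
Posterior mean = alpha / (alpha + beta) = 21 / 25
= 0.84

0.84


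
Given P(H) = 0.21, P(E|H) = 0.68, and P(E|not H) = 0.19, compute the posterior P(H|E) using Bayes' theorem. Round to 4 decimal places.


By Bayes' theorem: P(H|E) = P(E|H)*P(H) / P(E)
P(E) = P(E|H)*P(H) + P(E|not H)*P(not H)
P(E) = 0.68*0.21 + 0.19*0.79 = 0.2929
P(H|E) = 0.68*0.21 / 0.2929 = 0.4875

0.4875


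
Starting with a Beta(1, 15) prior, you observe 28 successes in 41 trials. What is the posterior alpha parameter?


For a Beta-Binomial conjugate model:
Posterior alpha = prior alpha + number of successes
= 1 + 28 = 29

29


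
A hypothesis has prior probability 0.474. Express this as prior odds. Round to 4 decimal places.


Odds = P(H) / P(not H) = 0.474 / 0.526
= 0.9011

0.9011


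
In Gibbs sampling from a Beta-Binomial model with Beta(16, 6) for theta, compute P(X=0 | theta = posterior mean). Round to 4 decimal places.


Posterior mean = alpha/(alpha+beta) = 16/22 = 0.7273
P(X=0|theta=mean) = 1 - theta = 0.2727

0.2727


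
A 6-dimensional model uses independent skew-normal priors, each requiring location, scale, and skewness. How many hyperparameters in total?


Per parameter: 3 (location, scale, and skewness).
Total = 6 * 3 = 18

18


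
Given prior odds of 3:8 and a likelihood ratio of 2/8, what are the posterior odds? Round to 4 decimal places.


Posterior odds = prior odds * LR
Prior odds = 3/8 = 0.375
LR = 2/8 = 0.25
Posterior odds = 0.375 * 0.25 = 0.0938

0.0938


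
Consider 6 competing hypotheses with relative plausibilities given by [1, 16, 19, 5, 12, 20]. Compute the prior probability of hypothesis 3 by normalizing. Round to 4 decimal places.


Sum of weights = 1 + 16 + 19 + 5 + 12 + 20 = 73
Normalized prior for H3 = 19 / 73
= 0.2603

0.2603


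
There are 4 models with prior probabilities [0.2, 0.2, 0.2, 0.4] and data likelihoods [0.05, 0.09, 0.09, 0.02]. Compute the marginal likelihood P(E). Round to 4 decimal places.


P(E) = sum over models of P(M_i) * P(E|M_i)
= 0.2*0.05 + 0.2*0.09 + 0.2*0.09 + 0.4*0.02
= 0.054

0.054


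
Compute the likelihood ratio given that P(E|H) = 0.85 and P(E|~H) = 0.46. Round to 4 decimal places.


LR = P(E|H) / P(E|~H)
= 0.85 / 0.46 = 1.8478

1.8478


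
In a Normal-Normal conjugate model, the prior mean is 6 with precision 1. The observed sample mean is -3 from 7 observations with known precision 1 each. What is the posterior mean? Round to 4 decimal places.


Posterior precision = tau0 + n*tau = 1 + 7*1 = 8
Posterior mean = (tau0*mu0 + n*tau*xbar) / posterior_precision
= (1*6 + 7*1*-3) / 8
= -15 / 8 = -1.875

-1.875


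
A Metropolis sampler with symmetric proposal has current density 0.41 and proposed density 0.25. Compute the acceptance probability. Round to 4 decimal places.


For symmetric proposals, acceptance = min(1, pi(x*)/pi(x))
= min(1, 0.25/0.41)
= min(1, 0.6098) = 0.6098

0.6098


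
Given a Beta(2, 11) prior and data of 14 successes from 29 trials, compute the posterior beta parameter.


Number of failures = 29 - 14 = 15
Posterior beta = 11 + 15 = 26

26


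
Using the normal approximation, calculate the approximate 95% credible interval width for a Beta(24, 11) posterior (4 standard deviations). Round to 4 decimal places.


Var(Beta) = 24*11/(35^2 * 36) = 0.006
SD = 0.0774
Width ~ 4*SD = 0.3095

0.3095


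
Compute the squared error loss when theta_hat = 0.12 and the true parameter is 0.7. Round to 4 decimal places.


L = (theta_hat - theta_true)^2
= (0.12 - 0.7)^2
= -0.58^2 = 0.3364

0.3364


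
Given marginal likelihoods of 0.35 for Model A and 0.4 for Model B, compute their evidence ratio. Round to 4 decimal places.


Ratio = ML(A) / ML(B) = 0.35/0.4
= 0.875

0.875


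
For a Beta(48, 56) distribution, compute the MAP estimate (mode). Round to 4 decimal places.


MAP = mode = (a-1)/(a+b-2)
= (48-1)/(48+56-2)
= 47/102 = 0.4608

0.4608


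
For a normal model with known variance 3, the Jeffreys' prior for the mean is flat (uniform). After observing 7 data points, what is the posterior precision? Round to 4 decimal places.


Jeffreys' prior for normal mean (known variance) is flat.
Prior precision = 0.
Posterior precision = prior_prec + n/sigma^2 = 0 + 7/3
= 2.3333

2.3333


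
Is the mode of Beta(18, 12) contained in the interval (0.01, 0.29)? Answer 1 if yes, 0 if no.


Mode = (a-1)/(a+b-2) = 17/28 = 0.6071
Interval: (0.01, 0.29)
Contains mode? 0

0


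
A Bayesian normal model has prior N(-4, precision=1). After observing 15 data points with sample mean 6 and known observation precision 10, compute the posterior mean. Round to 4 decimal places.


Posterior mean = (prior_precision * prior_mean + n * data_precision * data_mean) / (prior_precision + n * data_precision)
Numerator = 1*-4 + 15*10*6 = 896
Denominator = 1 + 15*10 = 151
Posterior mean = 5.9338

5.9338


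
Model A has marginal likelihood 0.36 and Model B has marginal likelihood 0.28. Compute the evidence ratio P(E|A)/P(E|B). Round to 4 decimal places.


Evidence ratio = P(E|A) / P(E|B)
= 0.36 / 0.28
= 1.2857

1.2857


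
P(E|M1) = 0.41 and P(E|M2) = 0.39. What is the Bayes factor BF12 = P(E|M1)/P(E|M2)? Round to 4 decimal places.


Bayes factor BF12 = P(E|M1) / P(E|M2)
= 0.41 / 0.39
= 1.0513

1.0513


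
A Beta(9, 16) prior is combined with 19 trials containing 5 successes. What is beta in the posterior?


In conjugate updating:
beta_posterior = beta_prior + (n - k)
= 16 + (19 - 5)
= 16 + 14 = 30

30


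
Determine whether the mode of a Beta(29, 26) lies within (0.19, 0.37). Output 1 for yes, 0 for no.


First find the mode: (a-1)/(a+b-2) = 0.5283
Is 0.5283 in (0.19, 0.37)? 0

0


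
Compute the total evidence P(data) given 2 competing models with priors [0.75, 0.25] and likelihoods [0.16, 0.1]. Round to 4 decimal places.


Marginal likelihood = sum P(model_i) * P(data|model_i)
Model 1: 0.75 * 0.16 = 0.12
Model 2: 0.25 * 0.1 = 0.025
Total = 0.145

0.145


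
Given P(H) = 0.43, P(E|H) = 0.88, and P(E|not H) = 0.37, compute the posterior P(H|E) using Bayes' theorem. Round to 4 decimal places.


By Bayes' theorem: P(H|E) = P(E|H)*P(H) / P(E)
P(E) = P(E|H)*P(H) + P(E|not H)*P(not H)
P(E) = 0.88*0.43 + 0.37*0.57 = 0.5893
P(H|E) = 0.88*0.43 / 0.5893 = 0.6421

0.6421


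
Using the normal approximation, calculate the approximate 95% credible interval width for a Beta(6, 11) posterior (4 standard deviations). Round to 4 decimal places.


Var(Beta) = 6*11/(17^2 * 18) = 0.0127
SD = 0.1126
Width ~ 4*SD = 0.4506

0.4506


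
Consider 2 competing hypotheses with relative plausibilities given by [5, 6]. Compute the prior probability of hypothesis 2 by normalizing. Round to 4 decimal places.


Sum of weights = 5 + 6 = 11
Normalized prior for H2 = 6 / 11
= 0.5455

0.5455


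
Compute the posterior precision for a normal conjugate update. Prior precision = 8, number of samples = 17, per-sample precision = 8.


tau_post = tau_0 + n * tau
= 8 + 17 * 8 = 144

144


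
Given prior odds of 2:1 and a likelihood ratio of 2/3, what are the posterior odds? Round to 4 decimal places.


Posterior odds = prior odds * LR
Prior odds = 2/1 = 2.0
LR = 2/3 = 0.6667
Posterior odds = 2.0 * 0.6667 = 1.3333

1.3333


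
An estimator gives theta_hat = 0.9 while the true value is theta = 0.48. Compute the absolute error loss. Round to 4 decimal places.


The absolute error loss is |theta_hat - theta|
= |0.9 - 0.48|
= 0.42

0.42


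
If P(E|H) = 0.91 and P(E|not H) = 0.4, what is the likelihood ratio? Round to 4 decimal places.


Likelihood ratio = P(E|H) / P(E|not H)
= 0.91 / 0.4
= 2.275

2.275


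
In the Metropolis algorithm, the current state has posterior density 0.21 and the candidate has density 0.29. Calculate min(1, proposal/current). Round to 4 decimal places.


Ratio = 0.29/0.21 = 1.381
Acceptance probability = min(1, 1.381)
= 1.0

1.0


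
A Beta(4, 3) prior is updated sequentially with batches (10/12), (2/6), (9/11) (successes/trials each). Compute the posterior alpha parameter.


Sequential conjugate updating is equivalent to a single batch update.
Total successes across all batches = 21
alpha_posterior = alpha_prior + total_successes = 4 + 21
= 25

25


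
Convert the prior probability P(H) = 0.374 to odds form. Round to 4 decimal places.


P(not H) = 1 - 0.374 = 0.626
Odds = 0.374 / 0.626 = 0.5974

0.5974


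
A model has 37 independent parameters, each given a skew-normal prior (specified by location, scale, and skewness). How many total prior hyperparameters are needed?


Each skew-normal prior needs 3 hyperparameters (location, scale, and skewness).
Total = 3 * 37 = 111

111


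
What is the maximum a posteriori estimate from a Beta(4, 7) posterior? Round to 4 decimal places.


The MAP estimate equals the mode of the distribution.
Mode of Beta(a,b) = (a-1)/(a+b-2)
= 3/9
= 0.3333

0.3333


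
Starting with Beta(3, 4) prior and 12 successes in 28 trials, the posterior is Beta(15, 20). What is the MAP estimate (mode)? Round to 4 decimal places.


The mode of Beta(a, b) when a > 1 and b > 1 is (a-1)/(a+b-2)
= (15 - 1) / (15 + 20 - 2)
= 14 / 33
= 0.4242

0.4242


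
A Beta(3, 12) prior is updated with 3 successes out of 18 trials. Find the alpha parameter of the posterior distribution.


In the Beta-Binomial conjugate update:
alpha_post = alpha_prior + successes
= 3 + 3
= 6

6


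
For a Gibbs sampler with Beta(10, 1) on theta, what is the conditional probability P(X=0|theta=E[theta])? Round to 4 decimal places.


E[theta] = 10/(10+1) = 0.9091
P(X=0|theta) = 1 - theta = 0.0909

0.0909


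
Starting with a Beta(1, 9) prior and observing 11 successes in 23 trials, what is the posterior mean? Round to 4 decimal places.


Posterior parameters: alpha = 1 + 11 = 12
beta = 9 + 12 = 21
Posterior mean = alpha / (alpha + beta) = 12 / 33
= 0.3636

0.3636


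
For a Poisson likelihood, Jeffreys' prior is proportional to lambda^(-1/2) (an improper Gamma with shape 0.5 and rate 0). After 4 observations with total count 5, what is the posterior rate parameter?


Jeffreys' prior for Poisson is proportional to lambda^(-1/2).
Posterior is Gamma(0.5 + S, 0 + n) = Gamma(0.5 + 5, 4).
Posterior rate = 0 + n = 4

4.0


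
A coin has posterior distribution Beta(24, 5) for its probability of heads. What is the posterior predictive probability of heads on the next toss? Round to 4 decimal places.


Posterior predictive = E[theta] = alpha/(alpha+beta)
= 24/29
= 0.8276

0.8276


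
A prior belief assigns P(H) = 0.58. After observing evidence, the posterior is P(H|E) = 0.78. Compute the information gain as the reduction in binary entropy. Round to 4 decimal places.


H(prior) = -0.58*log2(0.58) - 0.42*log2(0.42)
= 0.9815
H(post) = -0.78*log2(0.78) - 0.22*log2(0.22)
= 0.7602
IG = 0.9815 - 0.7602 = 0.2213

0.2213


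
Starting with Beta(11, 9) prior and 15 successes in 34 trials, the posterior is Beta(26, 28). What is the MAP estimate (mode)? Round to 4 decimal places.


The mode of Beta(a, b) when a > 1 and b > 1 is (a-1)/(a+b-2)
= (26 - 1) / (26 + 28 - 2)
= 25 / 52
= 0.4808

0.4808


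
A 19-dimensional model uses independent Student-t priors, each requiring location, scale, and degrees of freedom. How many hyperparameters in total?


Per parameter: 3 (location, scale, and degrees of freedom).
Total = 19 * 3 = 57

57


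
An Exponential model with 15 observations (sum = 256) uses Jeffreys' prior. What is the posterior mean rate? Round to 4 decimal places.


Posterior Gamma(15, 256)
E[lambda] = 15/256 = 0.0586

0.0586


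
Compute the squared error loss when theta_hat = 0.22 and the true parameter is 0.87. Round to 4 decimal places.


L = (theta_hat - theta_true)^2
= (0.22 - 0.87)^2
= -0.65^2 = 0.4225

0.4225


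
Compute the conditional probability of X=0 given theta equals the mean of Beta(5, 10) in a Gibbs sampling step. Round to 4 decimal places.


Mean of Beta(5, 10) = 0.3333
P(X=0 | theta=0.3333) = 0.6667

0.6667


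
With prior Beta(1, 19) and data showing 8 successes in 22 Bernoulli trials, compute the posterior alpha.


Conjugate update: alpha_posterior = alpha_prior + k
= 1 + 8 = 9

9


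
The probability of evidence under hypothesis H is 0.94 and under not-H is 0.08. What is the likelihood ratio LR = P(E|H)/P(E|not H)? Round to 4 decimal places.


LR = 0.94 / 0.08
= 11.75

11.75


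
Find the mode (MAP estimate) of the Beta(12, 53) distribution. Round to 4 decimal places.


For Beta(a,b) with a,b > 1:
Mode = (a-1)/(a+b-2) = (12-1)/(65-2)
= 11/63 = 0.1746

0.1746


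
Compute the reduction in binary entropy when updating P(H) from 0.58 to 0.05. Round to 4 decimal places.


H_before = -p*log2(p) - (1-p)*log2(1-p) for p=0.58: 0.9815
H_after for p=0.05: 0.2864
Reduction = 0.9815 - 0.2864 = 0.6951

0.6951


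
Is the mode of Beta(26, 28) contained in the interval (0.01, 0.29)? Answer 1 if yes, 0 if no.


Mode = (a-1)/(a+b-2) = 25/52 = 0.4808
Interval: (0.01, 0.29)
Contains mode? 0

0


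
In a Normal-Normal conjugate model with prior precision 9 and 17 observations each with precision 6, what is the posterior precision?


Posterior precision = prior precision + n * observation precision
= 9 + 17 * 6
= 9 + 102 = 111

111


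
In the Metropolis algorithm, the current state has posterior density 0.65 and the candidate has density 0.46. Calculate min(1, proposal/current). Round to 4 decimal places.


Ratio = 0.46/0.65 = 0.7077
Acceptance probability = min(1, 0.7077)
= 0.7077

0.7077


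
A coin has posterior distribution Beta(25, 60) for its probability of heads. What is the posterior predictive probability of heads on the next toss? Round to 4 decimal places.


Posterior predictive = E[theta] = alpha/(alpha+beta)
= 25/85
= 0.2941

0.2941


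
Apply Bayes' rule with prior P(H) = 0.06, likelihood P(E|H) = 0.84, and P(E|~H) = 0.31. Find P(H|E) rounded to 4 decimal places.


Step 1: Compute marginal P(E) = P(E|H)P(H) + P(E|~H)P(~H)
= 0.84*0.06 + 0.31*0.94 = 0.3418
Step 2: P(H|E) = P(E|H)P(H)/P(E) = 0.0504/0.3418
= 0.1475

0.1475


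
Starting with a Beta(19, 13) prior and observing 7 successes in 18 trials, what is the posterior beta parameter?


Posterior beta = prior beta + failures
Failures = 18 - 7 = 11
beta_post = 13 + 11 = 24

24


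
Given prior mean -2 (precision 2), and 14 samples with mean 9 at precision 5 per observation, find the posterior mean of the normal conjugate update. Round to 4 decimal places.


The posterior mean is a precision-weighted average of prior and data.
Post. prec. = 2 + 70 = 72
Post. mean = (-4 + 630)/72 = 626/72 = 8.6944

8.6944


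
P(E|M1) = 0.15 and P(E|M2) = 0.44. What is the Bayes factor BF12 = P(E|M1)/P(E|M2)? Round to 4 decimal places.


Bayes factor BF12 = P(E|M1) / P(E|M2)
= 0.15 / 0.44
= 0.3409

0.3409


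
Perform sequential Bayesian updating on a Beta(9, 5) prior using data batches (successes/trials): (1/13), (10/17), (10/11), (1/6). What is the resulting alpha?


Accumulate successes: 22
Posterior alpha = prior alpha + sum of successes
= 9 + 22 = 31

31


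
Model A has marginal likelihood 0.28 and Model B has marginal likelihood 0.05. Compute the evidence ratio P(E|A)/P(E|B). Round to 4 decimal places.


Evidence ratio = P(E|A) / P(E|B)
= 0.28 / 0.05
= 5.6

5.6


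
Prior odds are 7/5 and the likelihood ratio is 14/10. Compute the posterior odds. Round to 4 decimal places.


Posterior odds = prior odds * likelihood ratio
= (7/5) * (14/10)
= 98 / 50
= 1.96

1.96


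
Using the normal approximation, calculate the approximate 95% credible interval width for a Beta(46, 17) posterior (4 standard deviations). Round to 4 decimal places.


Var(Beta) = 46*17/(63^2 * 64) = 0.0031
SD = 0.0555
Width ~ 4*SD = 0.2219

0.2219


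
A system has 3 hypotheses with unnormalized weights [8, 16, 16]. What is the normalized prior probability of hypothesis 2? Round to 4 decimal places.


The normalized prior is the weight divided by the total.
Total weight = 40
P(H2) = 16 / 40 = 0.4

0.4


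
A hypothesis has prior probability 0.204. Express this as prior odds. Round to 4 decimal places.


Odds = P(H) / P(not H) = 0.204 / 0.796
= 0.2563

0.2563


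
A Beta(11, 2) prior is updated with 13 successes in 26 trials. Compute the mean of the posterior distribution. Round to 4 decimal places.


After update: Beta(24, 15)
Mean = 24 / (24 + 15) = 24 / 39
= 0.6154

0.6154


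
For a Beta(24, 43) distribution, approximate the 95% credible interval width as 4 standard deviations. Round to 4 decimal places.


Variance of Beta(a,b) = ab / ((a+b)^2 * (a+b+1))
= 24*43 / ((67)^2 * 68)
= 0.0034
SD = sqrt(0.0034) = 0.0581
Width = 4 * SD = 0.2326

0.2326


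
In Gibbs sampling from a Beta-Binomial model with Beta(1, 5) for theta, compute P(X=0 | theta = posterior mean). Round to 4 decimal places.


Posterior mean = alpha/(alpha+beta) = 1/6 = 0.1667
P(X=0|theta=mean) = 1 - theta = 0.8333

0.8333


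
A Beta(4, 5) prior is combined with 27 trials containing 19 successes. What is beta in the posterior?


In conjugate updating:
beta_posterior = beta_prior + (n - k)
= 5 + (27 - 19)
= 5 + 8 = 13

13


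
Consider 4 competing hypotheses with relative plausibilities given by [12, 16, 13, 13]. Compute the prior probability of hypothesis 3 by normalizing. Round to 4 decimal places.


Sum of weights = 12 + 16 + 13 + 13 = 54
Normalized prior for H3 = 13 / 54
= 0.2407

0.2407


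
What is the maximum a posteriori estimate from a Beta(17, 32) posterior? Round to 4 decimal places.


The MAP estimate equals the mode of the distribution.
Mode of Beta(a,b) = (a-1)/(a+b-2)
= 16/47
= 0.3404

0.3404


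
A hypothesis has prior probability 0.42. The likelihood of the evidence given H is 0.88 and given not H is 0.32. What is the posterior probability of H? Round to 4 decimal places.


Using Bayes' theorem:
P(E) = 0.42 * 0.88 + 0.58 * 0.32
P(E) = 0.5552
P(H|E) = (0.42 * 0.88) / 0.5552 = 0.6657

0.6657


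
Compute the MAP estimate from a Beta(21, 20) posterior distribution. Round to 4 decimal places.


MAP = mode of Beta distribution
= (alpha - 1)/(alpha + beta - 2)
= (21-1)/(21+20-2)
= 20/39 = 0.5128

0.5128


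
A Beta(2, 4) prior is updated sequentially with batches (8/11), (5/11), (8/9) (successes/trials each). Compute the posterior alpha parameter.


Sequential conjugate updating is equivalent to a single batch update.
Total successes across all batches = 21
alpha_posterior = alpha_prior + total_successes = 2 + 21
= 23

23


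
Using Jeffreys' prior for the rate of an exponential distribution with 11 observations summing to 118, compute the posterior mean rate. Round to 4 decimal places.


Jeffreys' prior leads to posterior Gamma(11, 118).
Mean = 11/118 = 0.0932

0.0932


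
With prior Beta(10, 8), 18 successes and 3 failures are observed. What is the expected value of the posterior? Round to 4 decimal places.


Posterior = Beta(28, 11)
E[theta] = alpha/(alpha+beta)
= 28/39 = 0.7179

0.7179


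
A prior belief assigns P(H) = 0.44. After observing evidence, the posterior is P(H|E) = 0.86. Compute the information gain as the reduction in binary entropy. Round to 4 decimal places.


H(prior) = -0.44*log2(0.44) - 0.56*log2(0.56)
= 0.9896
H(post) = -0.86*log2(0.86) - 0.14*log2(0.14)
= 0.5842
IG = 0.9896 - 0.5842 = 0.4053

0.4053


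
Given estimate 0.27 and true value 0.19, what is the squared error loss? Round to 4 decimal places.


Squared error = (estimate - true)^2
Difference = 0.08
Loss = 0.08^2 = 0.0064

0.0064


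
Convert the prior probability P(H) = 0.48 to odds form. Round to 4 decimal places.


P(not H) = 1 - 0.48 = 0.52
Odds = 0.48 / 0.52 = 0.9231

0.9231


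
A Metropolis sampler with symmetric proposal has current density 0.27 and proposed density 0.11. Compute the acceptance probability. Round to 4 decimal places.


For symmetric proposals, acceptance = min(1, pi(x*)/pi(x))
= min(1, 0.11/0.27)
= min(1, 0.4074) = 0.4074

0.4074


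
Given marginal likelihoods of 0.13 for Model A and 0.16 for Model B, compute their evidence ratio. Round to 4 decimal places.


Ratio = ML(A) / ML(B) = 0.13/0.16
= 0.8125

0.8125


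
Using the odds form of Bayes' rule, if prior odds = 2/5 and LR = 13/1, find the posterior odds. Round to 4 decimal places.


Bayes' rule in odds form: posterior odds = prior odds * LR
= (2 * 13) / (5 * 1)
= 26/5 = 5.2

5.2


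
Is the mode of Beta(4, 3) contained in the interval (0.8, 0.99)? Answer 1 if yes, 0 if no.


Mode = (a-1)/(a+b-2) = 3/5 = 0.6
Interval: (0.8, 0.99)
Contains mode? 0

0


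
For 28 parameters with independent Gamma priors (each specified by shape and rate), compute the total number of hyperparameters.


A Gamma prior has 2 hyperparameters per parameter.
Total = 28 * 2 = 56

56


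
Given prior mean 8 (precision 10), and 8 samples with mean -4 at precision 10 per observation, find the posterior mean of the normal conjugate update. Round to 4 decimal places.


The posterior mean is a precision-weighted average of prior and data.
Post. prec. = 10 + 80 = 90
Post. mean = (80 + -320)/90 = -240/90 = -2.6667

-2.6667


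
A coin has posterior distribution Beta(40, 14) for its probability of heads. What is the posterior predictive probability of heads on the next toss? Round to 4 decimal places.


Posterior predictive = E[theta] = alpha/(alpha+beta)
= 40/54
= 0.7407

0.7407


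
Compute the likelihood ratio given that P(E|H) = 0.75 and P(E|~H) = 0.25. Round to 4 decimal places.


LR = P(E|H) / P(E|~H)
= 0.75 / 0.25 = 3.0

3.0


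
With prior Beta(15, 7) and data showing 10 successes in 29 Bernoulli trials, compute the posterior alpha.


Conjugate update: alpha_posterior = alpha_prior + k
= 15 + 10 = 25

25


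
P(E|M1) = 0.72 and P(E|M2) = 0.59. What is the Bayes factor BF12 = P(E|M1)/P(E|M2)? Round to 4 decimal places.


Bayes factor BF12 = P(E|M1) / P(E|M2)
= 0.72 / 0.59
= 1.2203

1.2203


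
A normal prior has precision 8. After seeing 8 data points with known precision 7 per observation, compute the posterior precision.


In the conjugate normal model, precisions add:
tau_posterior = tau_prior + n * tau_data
= 8 + 8*7 = 64

64


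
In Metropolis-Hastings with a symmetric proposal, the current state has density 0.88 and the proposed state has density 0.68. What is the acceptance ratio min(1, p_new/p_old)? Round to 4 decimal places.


Ratio = p_new / p_old = 0.68 / 0.88 = 0.7727
Acceptance = min(1, 0.7727) = 0.7727

0.7727


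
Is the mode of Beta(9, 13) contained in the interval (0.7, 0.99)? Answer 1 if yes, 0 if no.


Mode = (a-1)/(a+b-2) = 8/20 = 0.4
Interval: (0.7, 0.99)
Contains mode? 0

0


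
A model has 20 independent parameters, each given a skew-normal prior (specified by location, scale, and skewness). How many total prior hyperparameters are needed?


Each skew-normal prior needs 3 hyperparameters (location, scale, and skewness).
Total = 3 * 20 = 60

60


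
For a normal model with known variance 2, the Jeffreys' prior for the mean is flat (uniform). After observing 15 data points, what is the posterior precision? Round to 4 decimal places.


Jeffreys' prior for normal mean (known variance) is flat.
Prior precision = 0.
Posterior precision = prior_prec + n/sigma^2 = 0 + 15/2
= 7.5

7.5


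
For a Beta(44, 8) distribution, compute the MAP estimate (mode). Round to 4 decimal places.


MAP = mode = (a-1)/(a+b-2)
= (44-1)/(44+8-2)
= 43/50 = 0.86

0.86


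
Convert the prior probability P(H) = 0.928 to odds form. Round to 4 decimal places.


P(not H) = 1 - 0.928 = 0.072
Odds = 0.928 / 0.072 = 12.8889

12.8889


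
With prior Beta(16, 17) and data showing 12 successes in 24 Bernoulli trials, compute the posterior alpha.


Conjugate update: alpha_posterior = alpha_prior + k
= 16 + 12 = 28

28


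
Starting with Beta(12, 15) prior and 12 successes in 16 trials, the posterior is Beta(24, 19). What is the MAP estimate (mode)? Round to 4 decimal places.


The mode of Beta(a, b) when a > 1 and b > 1 is (a-1)/(a+b-2)
= (24 - 1) / (24 + 19 - 2)
= 23 / 41
= 0.561

0.561


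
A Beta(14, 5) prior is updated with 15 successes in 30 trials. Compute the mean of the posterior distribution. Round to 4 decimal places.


After update: Beta(29, 20)
Mean = 29 / (29 + 20) = 29 / 49
= 0.5918

0.5918


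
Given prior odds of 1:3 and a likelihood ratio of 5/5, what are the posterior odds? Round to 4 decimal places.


Posterior odds = prior odds * LR
Prior odds = 1/3 = 0.3333
LR = 5/5 = 1.0
Posterior odds = 0.3333 * 1.0 = 0.3333

0.3333


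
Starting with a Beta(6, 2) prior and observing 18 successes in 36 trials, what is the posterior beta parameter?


Posterior beta = prior beta + failures
Failures = 36 - 18 = 18
beta_post = 2 + 18 = 20

20


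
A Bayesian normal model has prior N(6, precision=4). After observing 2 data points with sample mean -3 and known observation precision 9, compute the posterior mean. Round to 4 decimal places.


Posterior mean = (prior_precision * prior_mean + n * data_precision * data_mean) / (prior_precision + n * data_precision)
Numerator = 4*6 + 2*9*-3 = -30
Denominator = 4 + 2*9 = 22
Posterior mean = -1.3636

-1.3636


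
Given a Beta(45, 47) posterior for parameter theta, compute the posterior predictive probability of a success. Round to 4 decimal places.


For a Beta-Bernoulli model, the predictive probability is the mean:
P(success) = 45/(45+47) = 45/92 = 0.4891

0.4891


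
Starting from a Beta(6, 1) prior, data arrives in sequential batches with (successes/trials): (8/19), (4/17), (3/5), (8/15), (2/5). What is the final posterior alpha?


In sequential Bayesian updating, we sum all successes.
Total successes = 25
Final alpha = 6 + 25 = 31

31


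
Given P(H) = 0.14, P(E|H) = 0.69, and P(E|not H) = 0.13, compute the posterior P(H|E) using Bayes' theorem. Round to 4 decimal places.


By Bayes' theorem: P(H|E) = P(E|H)*P(H) / P(E)
P(E) = P(E|H)*P(H) + P(E|not H)*P(not H)
P(E) = 0.69*0.14 + 0.13*0.86 = 0.2084
P(H|E) = 0.69*0.14 / 0.2084 = 0.4635

0.4635
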